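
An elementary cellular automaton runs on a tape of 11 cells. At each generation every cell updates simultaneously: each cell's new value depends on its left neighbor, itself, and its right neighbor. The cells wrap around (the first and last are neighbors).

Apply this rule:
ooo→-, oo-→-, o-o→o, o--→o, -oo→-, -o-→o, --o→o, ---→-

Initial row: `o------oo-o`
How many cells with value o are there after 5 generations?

6

-o----o--o-
ooo--oooooo
---oo------
--o--o-----
-oooooo----
count of o: 6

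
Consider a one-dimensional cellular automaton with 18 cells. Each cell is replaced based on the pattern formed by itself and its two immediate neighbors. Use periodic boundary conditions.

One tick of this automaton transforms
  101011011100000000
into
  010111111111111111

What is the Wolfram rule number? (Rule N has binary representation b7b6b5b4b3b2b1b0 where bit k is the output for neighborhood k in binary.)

251

position 8: 111 → 1  (bit 7 = 1)
position 5: 110 → 1  (bit 6 = 1)
position 1: 101 → 1  (bit 5 = 1)
position 10: 100 → 1  (bit 4 = 1)
position 4: 011 → 1  (bit 3 = 1)
position 0: 010 → 0  (bit 2 = 0)
position 17: 001 → 1  (bit 1 = 1)
position 11: 000 → 1  (bit 0 = 1)
bits b7..b0 = 11111011 = 251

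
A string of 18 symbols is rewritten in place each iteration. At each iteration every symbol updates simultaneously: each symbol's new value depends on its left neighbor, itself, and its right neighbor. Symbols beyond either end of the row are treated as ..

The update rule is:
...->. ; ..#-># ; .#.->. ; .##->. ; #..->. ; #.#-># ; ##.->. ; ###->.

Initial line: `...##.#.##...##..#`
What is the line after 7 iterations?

..#..#.#....#...#.
.#..#.#....#...#..
#..#.#....#...#...
..#.#....#...#....
.#.#....#...#.....
#.#....#...#......
.#....#...#.......

.#....#...#.......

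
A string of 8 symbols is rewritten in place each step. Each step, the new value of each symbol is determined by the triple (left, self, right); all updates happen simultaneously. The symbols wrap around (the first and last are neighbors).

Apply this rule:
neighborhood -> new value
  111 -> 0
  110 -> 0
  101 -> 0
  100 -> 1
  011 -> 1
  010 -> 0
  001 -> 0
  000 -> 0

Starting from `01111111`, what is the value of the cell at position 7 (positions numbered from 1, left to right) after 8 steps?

01000000
00100000
00010000
00001000
00000100
00000010
00000001
10000000
position 7 holds 0

0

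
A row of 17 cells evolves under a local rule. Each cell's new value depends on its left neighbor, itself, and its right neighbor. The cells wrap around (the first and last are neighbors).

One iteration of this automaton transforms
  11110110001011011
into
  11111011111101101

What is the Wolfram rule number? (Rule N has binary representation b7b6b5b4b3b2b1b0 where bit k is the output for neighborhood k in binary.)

position 0: 111 → 1  (bit 7 = 1)
position 3: 110 → 1  (bit 6 = 1)
position 4: 101 → 1  (bit 5 = 1)
position 7: 100 → 1  (bit 4 = 1)
position 5: 011 → 0  (bit 3 = 0)
position 10: 010 → 1  (bit 2 = 1)
position 9: 001 → 1  (bit 1 = 1)
position 8: 000 → 1  (bit 0 = 1)
bits b7..b0 = 11110111 = 247

247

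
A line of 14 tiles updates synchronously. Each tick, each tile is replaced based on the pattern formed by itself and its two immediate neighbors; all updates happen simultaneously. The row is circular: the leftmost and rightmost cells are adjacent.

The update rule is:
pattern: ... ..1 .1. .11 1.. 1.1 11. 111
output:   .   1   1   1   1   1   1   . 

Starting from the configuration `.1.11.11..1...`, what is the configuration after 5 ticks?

111111111111..
1..........111
11........11..
111......11111
..11....11....

..11....11....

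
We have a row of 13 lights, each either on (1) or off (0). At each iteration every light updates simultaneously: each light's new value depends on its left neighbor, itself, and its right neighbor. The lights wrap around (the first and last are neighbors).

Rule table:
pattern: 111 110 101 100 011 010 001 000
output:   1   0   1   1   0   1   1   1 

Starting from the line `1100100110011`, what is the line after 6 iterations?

1011111001101
0101110110010
1110101001111
1101111110111
1010111101011
0111011011101

0111011011101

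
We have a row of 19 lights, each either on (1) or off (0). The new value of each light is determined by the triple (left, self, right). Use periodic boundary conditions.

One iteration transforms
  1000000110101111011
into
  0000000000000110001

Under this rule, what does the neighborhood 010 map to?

At position 10 the neighborhood is 010; the next row has 0 there.

0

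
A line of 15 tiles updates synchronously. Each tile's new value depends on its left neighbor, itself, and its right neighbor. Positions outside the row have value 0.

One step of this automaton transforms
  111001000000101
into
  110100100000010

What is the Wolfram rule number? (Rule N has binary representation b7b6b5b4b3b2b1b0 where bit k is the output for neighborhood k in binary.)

position 1: 111 → 1  (bit 7 = 1)
position 2: 110 → 0  (bit 6 = 0)
position 13: 101 → 1  (bit 5 = 1)
position 3: 100 → 1  (bit 4 = 1)
position 0: 011 → 1  (bit 3 = 1)
position 5: 010 → 0  (bit 2 = 0)
position 4: 001 → 0  (bit 1 = 0)
position 7: 000 → 0  (bit 0 = 0)
bits b7..b0 = 10111000 = 184

184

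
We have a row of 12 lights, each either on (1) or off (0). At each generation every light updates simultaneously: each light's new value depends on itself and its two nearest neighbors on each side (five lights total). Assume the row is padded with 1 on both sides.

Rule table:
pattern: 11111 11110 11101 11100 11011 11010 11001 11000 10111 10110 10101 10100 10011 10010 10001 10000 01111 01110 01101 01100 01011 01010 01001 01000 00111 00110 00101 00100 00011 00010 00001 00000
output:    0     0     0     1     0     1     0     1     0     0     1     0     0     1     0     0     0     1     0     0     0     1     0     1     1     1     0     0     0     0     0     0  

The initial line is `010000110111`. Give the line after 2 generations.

010100010000

101000100000
010100010000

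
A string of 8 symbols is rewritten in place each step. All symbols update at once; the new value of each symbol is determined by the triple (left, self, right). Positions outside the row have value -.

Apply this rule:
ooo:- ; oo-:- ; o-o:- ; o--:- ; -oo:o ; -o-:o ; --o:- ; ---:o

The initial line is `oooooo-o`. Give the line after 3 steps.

o-o----o

o------o
o-oooo-o
o-o----o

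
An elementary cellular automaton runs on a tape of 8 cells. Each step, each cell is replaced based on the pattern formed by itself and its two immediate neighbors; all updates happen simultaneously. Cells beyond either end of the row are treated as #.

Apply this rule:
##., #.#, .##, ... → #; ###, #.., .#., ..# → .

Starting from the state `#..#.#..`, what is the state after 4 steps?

.#.....#

step 1: #...#...
step 2: #.#...#.
step 3: ##..#..#
step 4: .#.....#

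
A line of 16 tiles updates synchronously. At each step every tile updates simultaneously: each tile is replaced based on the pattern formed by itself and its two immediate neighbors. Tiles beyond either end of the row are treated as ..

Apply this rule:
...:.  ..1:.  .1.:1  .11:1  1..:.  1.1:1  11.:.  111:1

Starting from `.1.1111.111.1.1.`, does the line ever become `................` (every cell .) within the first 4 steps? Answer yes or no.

.11111.111.1111.
.1111.111.1111..
.111.111.1111...
.11.111.1111....
step 4 is .11.111.1111...., still not uniform .

no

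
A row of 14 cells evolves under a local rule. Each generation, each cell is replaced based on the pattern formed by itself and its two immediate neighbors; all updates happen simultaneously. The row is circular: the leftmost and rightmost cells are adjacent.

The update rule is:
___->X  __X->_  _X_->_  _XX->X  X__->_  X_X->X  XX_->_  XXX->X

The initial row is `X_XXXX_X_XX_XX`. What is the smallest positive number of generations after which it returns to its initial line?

14

_XXXX_X_XX_XXX
XXXX_X_XX_XXX_
XXX_X_XX_XXX_X
XX_X_XX_XXX_XX
X_X_XX_XXX_XXX
_X_XX_XXX_XXXX
X_XX_XXX_XXXX_
_XX_XXX_XXXX_X
XX_XXX_XXXX_X_
X_XXX_XXXX_X_X
_XXX_XXXX_X_XX
XXX_XXXX_X_XX_
XX_XXXX_X_XX_X
X_XXXX_X_XX_XX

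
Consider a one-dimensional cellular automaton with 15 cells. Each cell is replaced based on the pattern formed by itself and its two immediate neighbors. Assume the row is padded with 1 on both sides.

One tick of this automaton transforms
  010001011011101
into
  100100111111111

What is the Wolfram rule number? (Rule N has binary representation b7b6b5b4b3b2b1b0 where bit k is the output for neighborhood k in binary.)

position 11: 111 → 1  (bit 7 = 1)
position 8: 110 → 1  (bit 6 = 1)
position 0: 101 → 1  (bit 5 = 1)
position 2: 100 → 0  (bit 4 = 0)
position 7: 011 → 1  (bit 3 = 1)
position 1: 010 → 0  (bit 2 = 0)
position 4: 001 → 0  (bit 1 = 0)
position 3: 000 → 1  (bit 0 = 1)
bits b7..b0 = 11101001 = 233

233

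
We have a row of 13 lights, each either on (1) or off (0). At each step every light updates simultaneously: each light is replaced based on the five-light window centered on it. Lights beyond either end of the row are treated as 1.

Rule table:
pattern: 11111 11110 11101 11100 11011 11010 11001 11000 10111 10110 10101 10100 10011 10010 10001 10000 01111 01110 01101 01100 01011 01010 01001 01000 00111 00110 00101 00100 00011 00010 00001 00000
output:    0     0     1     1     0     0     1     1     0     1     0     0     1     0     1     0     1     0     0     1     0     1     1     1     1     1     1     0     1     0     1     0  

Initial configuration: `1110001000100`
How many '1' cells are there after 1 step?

step 1: 0011100110011
count of 1: 7

7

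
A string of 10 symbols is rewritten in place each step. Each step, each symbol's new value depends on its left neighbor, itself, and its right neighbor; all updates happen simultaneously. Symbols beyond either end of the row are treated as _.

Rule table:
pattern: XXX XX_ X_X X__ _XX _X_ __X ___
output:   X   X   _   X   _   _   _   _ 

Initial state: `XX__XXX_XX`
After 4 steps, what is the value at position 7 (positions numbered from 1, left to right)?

step 1: _XX__XX__X
step 2: __XX__XX__
step 3: ___XX__XX_
step 4: ____XX__XX
position 7 holds _

_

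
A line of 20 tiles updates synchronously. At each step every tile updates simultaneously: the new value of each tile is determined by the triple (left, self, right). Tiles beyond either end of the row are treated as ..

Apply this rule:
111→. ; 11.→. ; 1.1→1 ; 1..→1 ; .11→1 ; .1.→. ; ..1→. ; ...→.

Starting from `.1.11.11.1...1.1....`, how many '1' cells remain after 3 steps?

..11.11.1.1...1.1...
..1.11.1.1.1...1.1..
...11.1.1.1.1...1.1.
count of 1: 8

8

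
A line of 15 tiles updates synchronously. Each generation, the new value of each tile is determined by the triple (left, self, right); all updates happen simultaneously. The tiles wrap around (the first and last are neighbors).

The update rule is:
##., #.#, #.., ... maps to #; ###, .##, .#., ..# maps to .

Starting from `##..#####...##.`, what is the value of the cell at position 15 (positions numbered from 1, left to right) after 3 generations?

generation 1: .##.....###..##
generation 2: #.#####...##..#
generation 3: ##....###..##..
position 15 holds .

.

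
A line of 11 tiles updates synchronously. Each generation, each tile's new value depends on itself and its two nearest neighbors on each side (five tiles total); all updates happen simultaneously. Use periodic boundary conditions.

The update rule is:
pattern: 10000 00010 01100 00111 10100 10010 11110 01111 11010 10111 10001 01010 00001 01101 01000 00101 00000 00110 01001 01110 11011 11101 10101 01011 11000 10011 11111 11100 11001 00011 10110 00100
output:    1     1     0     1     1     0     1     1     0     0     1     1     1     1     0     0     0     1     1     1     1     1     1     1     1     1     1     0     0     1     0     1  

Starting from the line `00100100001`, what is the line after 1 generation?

10110101111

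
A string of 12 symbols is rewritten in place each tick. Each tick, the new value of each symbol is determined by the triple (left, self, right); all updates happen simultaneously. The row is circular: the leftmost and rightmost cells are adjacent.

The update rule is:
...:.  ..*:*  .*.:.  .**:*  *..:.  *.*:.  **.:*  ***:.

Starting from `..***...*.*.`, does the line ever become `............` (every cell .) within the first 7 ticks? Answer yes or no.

no

.**.*..*....
***...*.....
*.*..*.....*
*...*.....**
*..*.....**.
..*.....***.
.*.....**.*.
tick 7 is .*.....**.*., still not uniform .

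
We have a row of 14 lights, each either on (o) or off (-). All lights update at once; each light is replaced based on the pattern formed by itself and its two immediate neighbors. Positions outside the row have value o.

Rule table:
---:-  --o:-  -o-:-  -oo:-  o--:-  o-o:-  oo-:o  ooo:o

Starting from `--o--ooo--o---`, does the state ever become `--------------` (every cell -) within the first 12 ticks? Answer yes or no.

tick 1: ------oo------
tick 2: -------o------
tick 3: --------------
all cells are - at tick 3

yes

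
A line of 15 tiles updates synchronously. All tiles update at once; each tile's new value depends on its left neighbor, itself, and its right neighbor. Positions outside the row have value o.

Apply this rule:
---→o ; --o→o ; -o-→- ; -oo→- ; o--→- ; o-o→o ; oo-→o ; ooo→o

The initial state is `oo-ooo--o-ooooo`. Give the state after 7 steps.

ooooooooo-oo-o-

ooo-oo-o-o-oooo
oooo-oo-o-o-ooo
ooooo-oo-o-o-oo
oooooo-oo-o-o-o
ooooooo-oo-o-o-
oooooooo-oo-o-o
ooooooooo-oo-o-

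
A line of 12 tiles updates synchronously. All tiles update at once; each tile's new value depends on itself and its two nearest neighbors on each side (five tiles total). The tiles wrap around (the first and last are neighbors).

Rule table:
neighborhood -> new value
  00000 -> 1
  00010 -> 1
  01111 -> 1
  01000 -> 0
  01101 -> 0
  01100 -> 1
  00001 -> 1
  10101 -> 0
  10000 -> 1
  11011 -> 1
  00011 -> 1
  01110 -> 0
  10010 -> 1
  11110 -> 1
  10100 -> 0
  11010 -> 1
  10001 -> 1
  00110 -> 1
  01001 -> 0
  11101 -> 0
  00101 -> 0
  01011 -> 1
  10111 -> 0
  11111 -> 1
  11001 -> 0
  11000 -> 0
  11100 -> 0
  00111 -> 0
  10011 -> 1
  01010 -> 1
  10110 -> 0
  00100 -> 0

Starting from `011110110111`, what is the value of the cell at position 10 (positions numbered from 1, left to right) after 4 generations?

1

101101001000
010010010011
100100100110
001001001101
position 10 holds 1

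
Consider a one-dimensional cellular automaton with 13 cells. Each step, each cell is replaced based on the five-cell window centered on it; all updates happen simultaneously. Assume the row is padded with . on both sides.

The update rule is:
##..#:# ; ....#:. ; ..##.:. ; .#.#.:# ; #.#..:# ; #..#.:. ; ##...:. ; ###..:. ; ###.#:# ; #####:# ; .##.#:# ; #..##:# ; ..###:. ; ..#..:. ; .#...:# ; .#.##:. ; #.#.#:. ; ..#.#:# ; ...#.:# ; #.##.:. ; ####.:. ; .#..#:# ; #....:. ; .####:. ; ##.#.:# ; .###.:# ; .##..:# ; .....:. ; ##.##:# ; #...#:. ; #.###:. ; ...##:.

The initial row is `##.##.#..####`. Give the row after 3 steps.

...##..#.....

step 1: .##.#####....
step 2: ..##..#......
step 3: ...##..#.....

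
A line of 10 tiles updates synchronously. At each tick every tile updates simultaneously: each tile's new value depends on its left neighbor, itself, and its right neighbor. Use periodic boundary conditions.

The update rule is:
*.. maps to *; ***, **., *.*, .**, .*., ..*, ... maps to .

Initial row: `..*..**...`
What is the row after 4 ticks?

*.....*...

...*...*..
....*...*.
.....*...*
*.....*...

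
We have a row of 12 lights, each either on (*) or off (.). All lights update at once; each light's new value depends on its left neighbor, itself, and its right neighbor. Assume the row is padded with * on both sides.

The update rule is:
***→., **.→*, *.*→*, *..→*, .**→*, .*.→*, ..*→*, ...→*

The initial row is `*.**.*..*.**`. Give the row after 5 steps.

***********.

step 1: ***********.
step 2: ..........**
step 3: ***********.  (repeats step 1; period 2)
step 5: ***********.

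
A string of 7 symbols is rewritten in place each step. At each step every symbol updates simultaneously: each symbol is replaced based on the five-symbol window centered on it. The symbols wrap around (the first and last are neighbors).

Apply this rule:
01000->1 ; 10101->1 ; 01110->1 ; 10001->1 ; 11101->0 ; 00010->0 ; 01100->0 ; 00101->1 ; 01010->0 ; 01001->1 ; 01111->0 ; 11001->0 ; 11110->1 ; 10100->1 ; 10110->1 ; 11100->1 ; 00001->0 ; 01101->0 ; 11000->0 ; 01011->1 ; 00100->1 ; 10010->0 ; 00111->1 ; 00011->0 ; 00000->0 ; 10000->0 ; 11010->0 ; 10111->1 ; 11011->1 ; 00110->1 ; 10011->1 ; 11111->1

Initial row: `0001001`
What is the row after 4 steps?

1101110

step 1: 1101101
step 2: 1011011
step 3: 0110111
step 4: 1101110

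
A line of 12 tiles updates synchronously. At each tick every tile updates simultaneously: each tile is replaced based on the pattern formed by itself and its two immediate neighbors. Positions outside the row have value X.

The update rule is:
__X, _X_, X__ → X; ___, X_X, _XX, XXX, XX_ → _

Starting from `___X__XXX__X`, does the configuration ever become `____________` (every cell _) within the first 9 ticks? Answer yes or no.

no

X_XXXX___XX_
______X_X___
X____XX_XX_X
_X__X_______
_XXXXX_____X
______X___X_
X____XXX_XX_
_X__X_______  (repeats tick 4; period 4)
tick 9: _XXXXX_____X
tick 9 is _XXXXX_____X, still not uniform _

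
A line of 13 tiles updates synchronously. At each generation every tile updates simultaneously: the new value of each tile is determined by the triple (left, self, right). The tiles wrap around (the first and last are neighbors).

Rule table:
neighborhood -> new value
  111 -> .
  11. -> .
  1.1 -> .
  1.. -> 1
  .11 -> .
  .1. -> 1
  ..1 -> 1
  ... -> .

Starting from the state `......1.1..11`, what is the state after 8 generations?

11111111.....

generation 1: 1....11.111..
generation 2: 11..1......11
generation 3: ..1111....1..
generation 4: .1....1..111.
generation 5: 111..1111...1
generation 6: ...11....1.1.
generation 7: ..1..1..11.11
generation 8: 11111111.....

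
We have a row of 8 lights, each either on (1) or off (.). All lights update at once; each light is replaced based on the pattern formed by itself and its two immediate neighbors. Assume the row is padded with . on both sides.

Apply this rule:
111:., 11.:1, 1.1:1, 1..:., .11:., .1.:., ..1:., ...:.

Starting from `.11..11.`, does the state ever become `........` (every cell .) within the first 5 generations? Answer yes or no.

..1...1.
........
all cells are . at generation 2

yes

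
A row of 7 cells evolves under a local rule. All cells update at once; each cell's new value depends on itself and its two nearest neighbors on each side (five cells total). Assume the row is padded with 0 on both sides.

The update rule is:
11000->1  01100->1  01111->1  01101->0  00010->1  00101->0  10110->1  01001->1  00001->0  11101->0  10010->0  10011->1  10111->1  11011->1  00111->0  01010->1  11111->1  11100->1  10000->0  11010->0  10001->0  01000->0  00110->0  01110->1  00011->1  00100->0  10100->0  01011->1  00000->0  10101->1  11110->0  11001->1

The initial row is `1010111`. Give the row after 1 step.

0111111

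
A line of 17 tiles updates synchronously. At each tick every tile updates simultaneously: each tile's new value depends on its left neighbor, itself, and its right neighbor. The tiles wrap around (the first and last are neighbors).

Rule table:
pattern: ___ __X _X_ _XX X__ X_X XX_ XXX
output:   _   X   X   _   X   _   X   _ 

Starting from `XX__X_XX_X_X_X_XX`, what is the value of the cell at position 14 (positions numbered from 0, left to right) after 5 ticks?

X

_XXXX__X_X_X_X___
X___XXXX_X_X_XX__
XX_X___X_X_X__XXX
_X_XX_XX_X_XXX___
XX__X__X_X___XX__
position 14 holds X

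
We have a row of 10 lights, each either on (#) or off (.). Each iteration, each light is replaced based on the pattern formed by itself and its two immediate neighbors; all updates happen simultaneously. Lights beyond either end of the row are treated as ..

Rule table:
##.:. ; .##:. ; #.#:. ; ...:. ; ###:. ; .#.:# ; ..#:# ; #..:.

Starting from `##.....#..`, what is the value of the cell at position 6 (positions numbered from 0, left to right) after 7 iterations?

.

......##..
.....#....
....##....
...#......
..##......
.#........
##........
position 6 holds .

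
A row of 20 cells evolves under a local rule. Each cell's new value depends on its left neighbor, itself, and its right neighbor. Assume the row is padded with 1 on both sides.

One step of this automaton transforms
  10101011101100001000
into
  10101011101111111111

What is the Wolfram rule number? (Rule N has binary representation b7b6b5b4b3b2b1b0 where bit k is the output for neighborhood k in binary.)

position 7: 111 → 1  (bit 7 = 1)
position 0: 110 → 1  (bit 6 = 1)
position 1: 101 → 0  (bit 5 = 0)
position 12: 100 → 1  (bit 4 = 1)
position 6: 011 → 1  (bit 3 = 1)
position 2: 010 → 1  (bit 2 = 1)
position 15: 001 → 1  (bit 1 = 1)
position 13: 000 → 1  (bit 0 = 1)
bits b7..b0 = 11011111 = 223

223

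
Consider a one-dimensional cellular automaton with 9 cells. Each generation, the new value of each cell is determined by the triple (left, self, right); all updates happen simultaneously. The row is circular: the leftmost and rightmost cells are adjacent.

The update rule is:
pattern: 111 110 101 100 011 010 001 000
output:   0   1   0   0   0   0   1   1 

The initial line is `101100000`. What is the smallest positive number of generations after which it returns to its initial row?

18

000101111
011000001
001011110
110000010
010111100
100000101
101111000
000001011
011110001
000010110
111100010
000101100
111000101
001011000
110001011
010110000
100010111
101100000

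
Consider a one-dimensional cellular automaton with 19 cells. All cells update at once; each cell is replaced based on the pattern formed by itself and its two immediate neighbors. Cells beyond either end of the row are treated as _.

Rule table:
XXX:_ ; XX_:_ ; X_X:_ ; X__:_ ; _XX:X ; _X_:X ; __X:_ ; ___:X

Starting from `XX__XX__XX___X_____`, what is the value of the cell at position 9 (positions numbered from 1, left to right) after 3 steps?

X___X___X__X_X_XXXX
X_X_X_X_X__X_X_X___
X_X_X_X_X__X_X_X_XX
position 9 holds X

X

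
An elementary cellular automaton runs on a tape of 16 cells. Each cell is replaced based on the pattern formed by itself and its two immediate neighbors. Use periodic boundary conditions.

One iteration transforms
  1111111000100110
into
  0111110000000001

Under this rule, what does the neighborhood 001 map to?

0

At position 9 the neighborhood is 001; the next row has 0 there.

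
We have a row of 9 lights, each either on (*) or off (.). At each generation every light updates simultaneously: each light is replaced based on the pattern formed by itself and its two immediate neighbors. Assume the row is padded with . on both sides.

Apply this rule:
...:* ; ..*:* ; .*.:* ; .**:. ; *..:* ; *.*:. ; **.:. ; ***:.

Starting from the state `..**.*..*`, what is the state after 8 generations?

**...****
..***....
**...****  (repeats generation 1; period 2)
generation 8: ..***....

..***....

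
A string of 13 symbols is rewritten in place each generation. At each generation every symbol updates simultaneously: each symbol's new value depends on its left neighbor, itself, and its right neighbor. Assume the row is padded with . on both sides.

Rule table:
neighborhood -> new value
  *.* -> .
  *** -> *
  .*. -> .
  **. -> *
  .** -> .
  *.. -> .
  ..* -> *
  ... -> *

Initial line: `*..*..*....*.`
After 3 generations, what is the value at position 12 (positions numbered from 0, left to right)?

..*..*..***..
**..*..*.**.*
.*.*..*...*..
position 12 holds .

.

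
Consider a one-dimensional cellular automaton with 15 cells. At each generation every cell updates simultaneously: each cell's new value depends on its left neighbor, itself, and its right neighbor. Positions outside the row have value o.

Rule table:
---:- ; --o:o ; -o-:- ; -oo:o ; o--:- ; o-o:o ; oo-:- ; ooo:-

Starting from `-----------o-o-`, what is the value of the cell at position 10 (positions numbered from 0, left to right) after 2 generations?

----------o-o-o
---------o-o-oo
position 10 holds -

-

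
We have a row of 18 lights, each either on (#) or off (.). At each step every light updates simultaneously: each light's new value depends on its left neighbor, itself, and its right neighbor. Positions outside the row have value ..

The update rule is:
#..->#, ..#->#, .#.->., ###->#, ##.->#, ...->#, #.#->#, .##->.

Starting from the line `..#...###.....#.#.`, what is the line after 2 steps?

##.###.#######.#.#
.##.###.#######.#.

.##.###.#######.#.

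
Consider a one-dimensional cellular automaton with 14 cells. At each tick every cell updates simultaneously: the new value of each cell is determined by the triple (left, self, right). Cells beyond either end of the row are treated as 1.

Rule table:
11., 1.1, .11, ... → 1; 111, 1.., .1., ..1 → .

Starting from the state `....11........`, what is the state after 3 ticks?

.......1.11.1.

.11.11.111111.
11111111....11
.......1.11.1.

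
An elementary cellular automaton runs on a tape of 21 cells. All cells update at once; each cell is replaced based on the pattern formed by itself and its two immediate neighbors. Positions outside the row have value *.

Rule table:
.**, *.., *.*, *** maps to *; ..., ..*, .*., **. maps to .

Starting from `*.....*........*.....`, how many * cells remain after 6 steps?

6

step 1: .*.....*........*....
step 2: *.*.....*........*...
step 3: .*.*.....*........*..
step 4: *.*.*.....*........*.
step 5: .*.*.*.....*........*
step 6: *.*.*.*.....*.......*
count of *: 6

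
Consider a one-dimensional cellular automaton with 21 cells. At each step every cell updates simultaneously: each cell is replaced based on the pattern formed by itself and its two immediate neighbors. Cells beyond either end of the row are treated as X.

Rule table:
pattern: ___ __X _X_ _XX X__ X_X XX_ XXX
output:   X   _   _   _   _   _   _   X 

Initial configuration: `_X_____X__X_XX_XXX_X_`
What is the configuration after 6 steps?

___XX__XX______X__XX_

step 1: ___XXX__________X____
step 2: _X__X__XXXXXXXX___XX_
step 3: ________XXXXXX__X____
step 4: _XXXXXX__XXXX_____XX_
step 5: __XXXX____XX__XXX____
step 6: ___XX__XX______X__XX_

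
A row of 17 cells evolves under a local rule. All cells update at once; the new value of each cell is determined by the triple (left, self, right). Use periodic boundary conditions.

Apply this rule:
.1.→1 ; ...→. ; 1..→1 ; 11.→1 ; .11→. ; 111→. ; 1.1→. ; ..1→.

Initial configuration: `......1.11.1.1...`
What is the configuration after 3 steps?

.......1.1.11..11

......1..1.1.11..
......11.1.1..11.
.......1.1.11..11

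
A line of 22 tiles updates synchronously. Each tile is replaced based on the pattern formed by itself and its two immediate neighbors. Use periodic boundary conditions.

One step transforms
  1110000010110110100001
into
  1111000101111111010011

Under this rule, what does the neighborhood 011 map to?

1

At position 10 the neighborhood is 011; the next row has 1 there.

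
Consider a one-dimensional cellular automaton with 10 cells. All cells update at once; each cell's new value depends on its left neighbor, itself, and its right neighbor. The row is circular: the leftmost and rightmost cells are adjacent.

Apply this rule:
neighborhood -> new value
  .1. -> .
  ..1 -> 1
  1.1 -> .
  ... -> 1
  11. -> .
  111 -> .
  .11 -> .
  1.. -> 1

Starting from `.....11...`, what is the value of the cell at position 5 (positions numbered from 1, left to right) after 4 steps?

.

step 1: 11111..111
step 2: .....11...  (repeats step 0; period 2)
step 4: .....11...
position 5 holds .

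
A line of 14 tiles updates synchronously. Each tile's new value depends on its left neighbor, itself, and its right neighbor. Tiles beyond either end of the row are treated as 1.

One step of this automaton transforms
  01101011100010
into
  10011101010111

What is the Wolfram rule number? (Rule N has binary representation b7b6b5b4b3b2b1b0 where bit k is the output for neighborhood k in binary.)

182

position 7: 111 → 1  (bit 7 = 1)
position 2: 110 → 0  (bit 6 = 0)
position 0: 101 → 1  (bit 5 = 1)
position 9: 100 → 1  (bit 4 = 1)
position 1: 011 → 0  (bit 3 = 0)
position 4: 010 → 1  (bit 2 = 1)
position 11: 001 → 1  (bit 1 = 1)
position 10: 000 → 0  (bit 0 = 0)
bits b7..b0 = 10110110 = 182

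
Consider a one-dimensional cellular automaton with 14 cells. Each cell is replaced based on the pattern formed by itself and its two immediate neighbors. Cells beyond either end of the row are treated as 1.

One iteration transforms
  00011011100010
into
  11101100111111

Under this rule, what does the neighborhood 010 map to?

At position 12 the neighborhood is 010; the next row has 1 there.

1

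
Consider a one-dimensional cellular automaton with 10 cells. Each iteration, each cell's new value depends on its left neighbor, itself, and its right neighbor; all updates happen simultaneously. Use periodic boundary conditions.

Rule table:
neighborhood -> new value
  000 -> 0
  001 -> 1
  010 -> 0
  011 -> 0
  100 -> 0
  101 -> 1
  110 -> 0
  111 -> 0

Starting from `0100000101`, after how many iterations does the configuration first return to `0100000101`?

10

1000001010
0000010101
0000101010
0001010100
0010101000
0101010000
1010100000
0101000001
1010000010
0100000101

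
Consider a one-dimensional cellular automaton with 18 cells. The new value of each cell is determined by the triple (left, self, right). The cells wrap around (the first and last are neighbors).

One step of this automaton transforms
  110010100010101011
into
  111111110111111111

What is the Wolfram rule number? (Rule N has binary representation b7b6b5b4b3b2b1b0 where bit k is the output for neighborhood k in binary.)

position 0: 111 → 1  (bit 7 = 1)
position 1: 110 → 1  (bit 6 = 1)
position 5: 101 → 1  (bit 5 = 1)
position 2: 100 → 1  (bit 4 = 1)
position 16: 011 → 1  (bit 3 = 1)
position 4: 010 → 1  (bit 2 = 1)
position 3: 001 → 1  (bit 1 = 1)
position 8: 000 → 0  (bit 0 = 0)
bits b7..b0 = 11111110 = 254

254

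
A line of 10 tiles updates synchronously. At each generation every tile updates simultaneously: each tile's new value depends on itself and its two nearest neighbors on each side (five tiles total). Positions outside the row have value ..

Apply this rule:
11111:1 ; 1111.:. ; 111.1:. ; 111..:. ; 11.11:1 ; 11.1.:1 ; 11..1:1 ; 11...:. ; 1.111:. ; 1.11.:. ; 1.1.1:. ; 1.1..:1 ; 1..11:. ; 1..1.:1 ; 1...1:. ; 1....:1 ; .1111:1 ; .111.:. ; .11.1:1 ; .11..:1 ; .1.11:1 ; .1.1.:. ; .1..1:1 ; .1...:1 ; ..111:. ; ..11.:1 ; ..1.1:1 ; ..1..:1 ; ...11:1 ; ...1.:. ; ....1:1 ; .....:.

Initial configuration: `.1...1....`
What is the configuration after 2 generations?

.11..111..
1111.....1

1111.....1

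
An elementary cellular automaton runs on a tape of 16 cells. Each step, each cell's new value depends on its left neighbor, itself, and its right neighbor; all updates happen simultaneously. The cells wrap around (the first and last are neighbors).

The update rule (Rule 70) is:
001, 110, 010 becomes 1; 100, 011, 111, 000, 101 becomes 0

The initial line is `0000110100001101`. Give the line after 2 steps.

step 1: 0001010100010101
step 2: 0011010100110101

0011010100110101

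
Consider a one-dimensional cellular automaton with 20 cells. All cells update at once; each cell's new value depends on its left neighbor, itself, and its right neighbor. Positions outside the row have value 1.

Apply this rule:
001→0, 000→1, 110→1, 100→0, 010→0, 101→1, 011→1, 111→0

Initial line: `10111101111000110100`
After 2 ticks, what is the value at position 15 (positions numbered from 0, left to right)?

11100111001010111000
00100101000101101010
position 15 holds 0

0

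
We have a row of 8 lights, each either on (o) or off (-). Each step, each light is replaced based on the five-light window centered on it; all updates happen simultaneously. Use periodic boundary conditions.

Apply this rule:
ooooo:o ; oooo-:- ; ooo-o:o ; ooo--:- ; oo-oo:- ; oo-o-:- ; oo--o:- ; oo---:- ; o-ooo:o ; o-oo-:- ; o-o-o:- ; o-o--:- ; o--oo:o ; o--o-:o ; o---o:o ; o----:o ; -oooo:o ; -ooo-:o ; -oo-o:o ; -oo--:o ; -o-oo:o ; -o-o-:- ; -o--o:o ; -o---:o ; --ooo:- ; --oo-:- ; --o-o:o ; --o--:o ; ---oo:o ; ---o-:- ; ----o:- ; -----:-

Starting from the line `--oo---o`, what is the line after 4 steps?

oo-o-o-o
oo----oo
---o-o-o
oo-o----

oo-o----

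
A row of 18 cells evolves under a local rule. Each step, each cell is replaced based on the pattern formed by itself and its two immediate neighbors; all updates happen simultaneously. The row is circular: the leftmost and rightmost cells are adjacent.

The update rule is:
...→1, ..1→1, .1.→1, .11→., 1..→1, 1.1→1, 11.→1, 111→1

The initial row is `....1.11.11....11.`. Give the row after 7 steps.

111.11111111.11.11

111111.11.11111.11
1111111.11.11111.1
11111111.11.11111.
.11111111.11.11111
1.11111111.11.1111
11.11111111.11.111
111.11111111.11.11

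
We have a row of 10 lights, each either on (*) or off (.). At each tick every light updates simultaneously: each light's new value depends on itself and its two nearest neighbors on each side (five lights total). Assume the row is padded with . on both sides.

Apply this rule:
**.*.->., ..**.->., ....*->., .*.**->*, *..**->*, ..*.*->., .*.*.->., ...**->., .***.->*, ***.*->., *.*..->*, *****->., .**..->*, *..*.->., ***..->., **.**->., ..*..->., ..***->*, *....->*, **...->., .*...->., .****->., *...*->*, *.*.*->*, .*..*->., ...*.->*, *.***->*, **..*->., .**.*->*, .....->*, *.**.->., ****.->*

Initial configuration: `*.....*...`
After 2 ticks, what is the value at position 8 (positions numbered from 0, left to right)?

.

..**.*..**
...*.*.*.*
position 8 holds .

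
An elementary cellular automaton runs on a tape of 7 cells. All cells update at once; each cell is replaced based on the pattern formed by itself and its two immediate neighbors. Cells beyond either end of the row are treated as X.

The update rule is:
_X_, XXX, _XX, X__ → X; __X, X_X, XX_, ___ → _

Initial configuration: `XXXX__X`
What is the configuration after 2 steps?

XXX_X_X
XX__X_X

XX__X_X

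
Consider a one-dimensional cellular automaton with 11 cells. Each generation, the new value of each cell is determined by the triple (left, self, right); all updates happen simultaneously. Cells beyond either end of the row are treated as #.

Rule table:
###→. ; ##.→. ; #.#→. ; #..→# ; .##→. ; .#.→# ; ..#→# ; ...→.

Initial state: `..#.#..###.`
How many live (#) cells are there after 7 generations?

###.###....
.......#..#
#.....####.
.#...#.....
.##.###...#
.......#.#.
#.....##.#.
count of #: 4

4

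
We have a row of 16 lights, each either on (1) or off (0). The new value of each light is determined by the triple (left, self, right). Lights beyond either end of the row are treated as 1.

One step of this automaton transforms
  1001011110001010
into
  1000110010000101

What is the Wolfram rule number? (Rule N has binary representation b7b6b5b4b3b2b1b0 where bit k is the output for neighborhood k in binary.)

position 6: 111 → 0  (bit 7 = 0)
position 0: 110 → 1  (bit 6 = 1)
position 4: 101 → 1  (bit 5 = 1)
position 1: 100 → 0  (bit 4 = 0)
position 5: 011 → 1  (bit 3 = 1)
position 3: 010 → 0  (bit 2 = 0)
position 2: 001 → 0  (bit 1 = 0)
position 10: 000 → 0  (bit 0 = 0)
bits b7..b0 = 01101000 = 104

104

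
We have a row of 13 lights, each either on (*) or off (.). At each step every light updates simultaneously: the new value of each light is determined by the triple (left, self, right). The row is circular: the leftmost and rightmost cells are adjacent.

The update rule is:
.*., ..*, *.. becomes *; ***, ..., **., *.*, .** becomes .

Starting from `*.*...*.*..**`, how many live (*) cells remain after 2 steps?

2

..**.**.***..
.*.........*.
count of *: 2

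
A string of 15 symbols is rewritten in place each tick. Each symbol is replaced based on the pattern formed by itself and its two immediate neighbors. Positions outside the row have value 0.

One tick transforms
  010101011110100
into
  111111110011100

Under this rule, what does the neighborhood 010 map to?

1

At position 1 the neighborhood is 010; the next row has 1 there.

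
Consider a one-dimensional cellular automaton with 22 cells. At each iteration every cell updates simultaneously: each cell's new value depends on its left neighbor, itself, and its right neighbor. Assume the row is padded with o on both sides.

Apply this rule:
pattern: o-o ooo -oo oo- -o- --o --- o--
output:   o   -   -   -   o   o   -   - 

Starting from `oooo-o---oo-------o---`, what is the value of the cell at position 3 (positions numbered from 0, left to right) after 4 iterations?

----oo--o--------oo--o
---o---oo-------o---o-
--oo--o--------oo--ooo
-o---oo-------o---o---
position 3 holds -

-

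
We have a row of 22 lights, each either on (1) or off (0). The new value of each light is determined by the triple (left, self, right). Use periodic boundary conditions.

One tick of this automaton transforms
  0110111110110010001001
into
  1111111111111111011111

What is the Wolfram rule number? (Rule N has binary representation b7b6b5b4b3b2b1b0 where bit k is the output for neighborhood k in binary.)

254

position 5: 111 → 1  (bit 7 = 1)
position 2: 110 → 1  (bit 6 = 1)
position 0: 101 → 1  (bit 5 = 1)
position 12: 100 → 1  (bit 4 = 1)
position 1: 011 → 1  (bit 3 = 1)
position 14: 010 → 1  (bit 2 = 1)
position 13: 001 → 1  (bit 1 = 1)
position 16: 000 → 0  (bit 0 = 0)
bits b7..b0 = 11111110 = 254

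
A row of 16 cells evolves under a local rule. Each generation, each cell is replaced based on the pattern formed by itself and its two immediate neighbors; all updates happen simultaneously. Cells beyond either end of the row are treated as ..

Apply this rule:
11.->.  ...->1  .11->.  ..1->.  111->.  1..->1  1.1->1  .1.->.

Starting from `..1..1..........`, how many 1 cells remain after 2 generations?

1..1..1111111111
.1..1...........
count of 1: 2

2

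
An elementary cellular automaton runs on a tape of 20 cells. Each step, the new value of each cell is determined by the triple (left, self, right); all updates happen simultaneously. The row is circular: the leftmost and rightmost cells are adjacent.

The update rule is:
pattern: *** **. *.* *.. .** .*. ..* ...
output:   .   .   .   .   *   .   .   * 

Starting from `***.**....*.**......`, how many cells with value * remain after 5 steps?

3

*...*..**...*..****.
..*....*..*....*....
*...**......**...***
..*.*..****.*..*.*..
*......*...........*
count of *: 3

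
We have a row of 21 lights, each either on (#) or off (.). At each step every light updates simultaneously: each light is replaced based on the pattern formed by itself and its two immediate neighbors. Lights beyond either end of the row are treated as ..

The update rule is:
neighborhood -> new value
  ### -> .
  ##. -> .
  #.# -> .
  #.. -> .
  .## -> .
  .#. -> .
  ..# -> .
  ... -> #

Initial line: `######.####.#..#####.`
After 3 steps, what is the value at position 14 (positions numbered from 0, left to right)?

.

.....................
#####################
.....................
position 14 holds .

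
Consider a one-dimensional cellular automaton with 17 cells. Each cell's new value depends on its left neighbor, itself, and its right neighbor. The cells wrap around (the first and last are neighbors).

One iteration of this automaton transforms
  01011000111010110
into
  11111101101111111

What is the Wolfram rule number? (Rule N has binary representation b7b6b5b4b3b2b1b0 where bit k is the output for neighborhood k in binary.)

position 9: 111 → 0  (bit 7 = 0)
position 4: 110 → 1  (bit 6 = 1)
position 2: 101 → 1  (bit 5 = 1)
position 5: 100 → 1  (bit 4 = 1)
position 3: 011 → 1  (bit 3 = 1)
position 1: 010 → 1  (bit 2 = 1)
position 0: 001 → 1  (bit 1 = 1)
position 6: 000 → 0  (bit 0 = 0)
bits b7..b0 = 01111110 = 126

126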